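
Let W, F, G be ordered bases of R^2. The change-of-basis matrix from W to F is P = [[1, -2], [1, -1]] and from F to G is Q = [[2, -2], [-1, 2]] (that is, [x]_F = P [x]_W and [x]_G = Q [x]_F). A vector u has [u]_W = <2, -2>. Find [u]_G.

Composing the changes, [u]_G = Q P [u]_W.
Q P = [[0, -2], [1, 0]]; applying this to <2, -2> gives <4, 2>.

<4, 2>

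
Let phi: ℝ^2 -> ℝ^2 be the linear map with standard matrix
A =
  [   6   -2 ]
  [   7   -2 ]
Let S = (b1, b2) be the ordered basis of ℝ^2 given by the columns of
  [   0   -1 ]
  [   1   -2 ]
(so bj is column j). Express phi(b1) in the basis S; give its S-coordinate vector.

[2, 2]

Compute phi(b1) = A b1 = [-2, -2] in standard coordinates.
Then write this in S-coordinates: solve for y in y_1 b1 + y_2 b2 = [-2, -2].
This gives y = [2, 2], which is column 1 of [phi]_S.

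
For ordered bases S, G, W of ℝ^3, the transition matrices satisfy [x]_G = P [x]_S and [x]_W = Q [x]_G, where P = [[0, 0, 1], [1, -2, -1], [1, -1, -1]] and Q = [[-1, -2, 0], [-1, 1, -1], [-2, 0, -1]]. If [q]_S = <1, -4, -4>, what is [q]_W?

<-22, 8, -1>

First [q]_G = P [q]_S = <-4, 13, 9>.
Then [q]_W = Q [q]_G = <-22, 8, -1>.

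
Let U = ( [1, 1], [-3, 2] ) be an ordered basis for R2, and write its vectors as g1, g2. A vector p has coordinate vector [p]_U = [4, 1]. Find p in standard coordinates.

By definition p = 4g1 + g2.
Summing componentwise gives [1, 6].

[1, 6]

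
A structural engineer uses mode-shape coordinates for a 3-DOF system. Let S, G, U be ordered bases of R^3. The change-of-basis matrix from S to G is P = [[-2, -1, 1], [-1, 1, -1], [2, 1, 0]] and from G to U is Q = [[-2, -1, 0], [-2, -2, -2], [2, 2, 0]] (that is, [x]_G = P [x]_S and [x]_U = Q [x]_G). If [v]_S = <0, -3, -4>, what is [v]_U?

<1, 6, 0>

First [v]_G = P [v]_S = <-1, 1, -3>.
Then [v]_U = Q [v]_G = <1, 6, 0>.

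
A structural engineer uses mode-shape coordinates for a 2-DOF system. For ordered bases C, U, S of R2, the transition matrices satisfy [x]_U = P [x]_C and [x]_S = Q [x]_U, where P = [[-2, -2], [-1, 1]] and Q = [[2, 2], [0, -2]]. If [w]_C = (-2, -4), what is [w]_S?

Composing the changes, [w]_S = Q P [w]_C.
Q P = [[-6, -2], [2, -2]]; applying this to (-2, -4) gives (20, 4).

(20, 4)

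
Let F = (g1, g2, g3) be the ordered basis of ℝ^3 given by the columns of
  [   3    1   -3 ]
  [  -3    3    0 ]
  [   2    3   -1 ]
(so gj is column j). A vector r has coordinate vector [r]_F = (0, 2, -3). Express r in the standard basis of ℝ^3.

The coordinates say r = 0·g1 + 2g2 - 3g3; adding the scaled basis vectors gives (11, 6, 9).

(11, 6, 9)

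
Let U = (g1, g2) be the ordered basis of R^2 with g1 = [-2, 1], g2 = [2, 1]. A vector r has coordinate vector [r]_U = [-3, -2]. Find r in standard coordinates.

By definition r = -3g1 - 2g2.
Summing componentwise gives [2, -5].

[2, -5]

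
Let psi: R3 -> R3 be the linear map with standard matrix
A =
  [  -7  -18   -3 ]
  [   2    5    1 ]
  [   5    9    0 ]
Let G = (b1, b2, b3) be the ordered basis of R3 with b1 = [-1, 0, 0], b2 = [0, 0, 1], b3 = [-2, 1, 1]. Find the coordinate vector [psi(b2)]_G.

[1, -1, 1]

Column 2 of [psi]_G is the G-coordinate vector of psi(b2).
In standard coordinates psi(b2) = A b2 = [-3, 1, 0].
Converting to G: [-3, 1, 0] = b1 - b2 + b3, so the coordinate vector is [1, -1, 1].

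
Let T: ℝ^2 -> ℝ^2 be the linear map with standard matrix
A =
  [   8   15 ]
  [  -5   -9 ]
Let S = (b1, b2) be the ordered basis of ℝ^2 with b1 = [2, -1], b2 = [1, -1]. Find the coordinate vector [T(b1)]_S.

Column 1 of [T]_S is the S-coordinate vector of T(b1).
In standard coordinates T(b1) = A b1 = [1, -1].
Converting to S: [1, -1] = 0·b1 + b2, so the coordinate vector is [0, 1].

[0, 1]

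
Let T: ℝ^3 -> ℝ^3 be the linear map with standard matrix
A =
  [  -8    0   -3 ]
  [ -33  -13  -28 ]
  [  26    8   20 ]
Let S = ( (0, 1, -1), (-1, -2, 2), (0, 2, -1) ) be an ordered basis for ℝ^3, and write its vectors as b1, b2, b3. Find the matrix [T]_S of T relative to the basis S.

The j-th column of [T]_S is [T(bj)]_S.
T(b1) = A b1 = (3, 15, -12) = 3b1 - 3b2 + 3b3, so column 1 is (3, -3, 3).
Repeating for b2, b3 and assembling the columns gives [[3, -3, 0], [-3, -2, -3], [3, 1, -2]].

[[3, -3, 0], [-3, -2, -3], [3, 1, -2]]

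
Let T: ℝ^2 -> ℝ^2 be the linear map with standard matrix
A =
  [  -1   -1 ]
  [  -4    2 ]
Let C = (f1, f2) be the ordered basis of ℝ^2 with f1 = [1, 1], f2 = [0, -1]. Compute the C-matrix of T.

[[-2, 1], [0, 3]]

The j-th column of [T]_C is [T(fj)]_C.
T(f1) = A f1 = [-2, -2] = -2f1 + 0·f2, so column 1 is [-2, 0].
Repeating for f2 and assembling the columns gives [[-2, 1], [0, 3]].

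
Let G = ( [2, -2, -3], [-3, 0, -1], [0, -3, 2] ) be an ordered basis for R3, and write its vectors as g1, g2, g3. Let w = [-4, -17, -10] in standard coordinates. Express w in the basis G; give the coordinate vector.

Write w = c_1 g1 + ... + c_3 g3 and solve for the c_i.
Solving this 3x3 system gives c = (4, 4, 3).
Check: 4g1 + 4g2 + 3g3 = [-4, -17, -10].

[4, 4, 3]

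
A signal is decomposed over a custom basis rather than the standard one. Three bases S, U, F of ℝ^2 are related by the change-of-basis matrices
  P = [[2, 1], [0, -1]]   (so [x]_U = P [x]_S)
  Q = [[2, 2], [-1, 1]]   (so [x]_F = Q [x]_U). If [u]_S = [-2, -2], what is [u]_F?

Apply P to get U-coordinates [-6, 2], then Q to get F-coordinates.
The result is [u]_F = [-8, 8].

[-8, 8]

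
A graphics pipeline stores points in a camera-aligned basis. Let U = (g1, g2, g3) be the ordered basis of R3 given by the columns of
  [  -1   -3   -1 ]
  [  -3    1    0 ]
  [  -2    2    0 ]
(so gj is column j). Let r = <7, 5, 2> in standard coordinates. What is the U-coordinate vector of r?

We seek scalars with c_1 g1 + ... + c_3 g3 = r; equivalently solve M c = r where the columns of M are g1, ..., g3.
Gaussian elimination on [M | r] yields c = (-2, -1, -2).
Check: -2g1 - g2 - 2g3 = <7, 5, 2>.

<-2, -1, -2>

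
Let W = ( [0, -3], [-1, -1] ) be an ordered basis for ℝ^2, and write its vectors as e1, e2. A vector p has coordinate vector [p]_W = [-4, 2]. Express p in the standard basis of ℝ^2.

The coordinates say p = -4e1 + 2e2; adding the scaled basis vectors gives [-2, 10].

[-2, 10]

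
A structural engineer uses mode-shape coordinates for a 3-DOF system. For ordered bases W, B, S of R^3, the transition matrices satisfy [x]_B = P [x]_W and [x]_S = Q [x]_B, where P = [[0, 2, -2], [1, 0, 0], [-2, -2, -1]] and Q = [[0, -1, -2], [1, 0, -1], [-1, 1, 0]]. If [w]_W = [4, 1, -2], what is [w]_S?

Composing the changes, [w]_S = Q P [w]_W.
Q P = [[3, 4, 2], [2, 4, -1], [1, -2, 2]]; applying this to [4, 1, -2] gives [12, 14, -2].

[12, 14, -2]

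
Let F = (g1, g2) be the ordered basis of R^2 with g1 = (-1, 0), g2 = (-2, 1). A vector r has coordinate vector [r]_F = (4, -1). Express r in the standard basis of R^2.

The coordinates say r = 4g1 - g2; adding the scaled basis vectors gives (-2, -1).

(-2, -1)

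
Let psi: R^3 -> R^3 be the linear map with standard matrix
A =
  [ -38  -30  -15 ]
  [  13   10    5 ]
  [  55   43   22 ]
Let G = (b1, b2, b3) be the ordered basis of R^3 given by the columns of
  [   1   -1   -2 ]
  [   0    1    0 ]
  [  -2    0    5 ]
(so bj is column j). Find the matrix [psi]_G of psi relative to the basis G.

[[-3, 1, 0], [3, -3, -1], [1, -2, 0]]

Let P have columns b1, ..., b3. Then [psi]_G = P^(-1) A P.
Here det P = 1, so P^(-1) is integer; computing A P first and then P^(-1)(A P) gives [[-3, 1, 0], [3, -3, -1], [1, -2, 0]].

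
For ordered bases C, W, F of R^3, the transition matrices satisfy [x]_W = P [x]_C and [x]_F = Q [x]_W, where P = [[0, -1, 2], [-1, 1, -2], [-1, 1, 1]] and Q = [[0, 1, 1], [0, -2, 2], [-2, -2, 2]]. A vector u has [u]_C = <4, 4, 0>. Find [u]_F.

Composing the changes, [u]_F = Q P [u]_C.
Q P = [[-2, 2, -1], [0, 0, 6], [0, 2, 2]]; applying this to <4, 4, 0> gives <0, 0, 8>.

<0, 0, 8>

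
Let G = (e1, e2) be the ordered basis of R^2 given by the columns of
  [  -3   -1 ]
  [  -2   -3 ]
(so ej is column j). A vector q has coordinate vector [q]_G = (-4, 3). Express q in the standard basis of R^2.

(9, -1)

q = M [q]_G, where M has columns e1, e2.
Carrying out the matrix-vector product, q = (9, -1).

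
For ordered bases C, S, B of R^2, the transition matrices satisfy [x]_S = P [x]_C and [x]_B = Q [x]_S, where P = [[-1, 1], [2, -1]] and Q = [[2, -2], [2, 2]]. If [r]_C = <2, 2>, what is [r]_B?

<-4, 4>

Composing the changes, [r]_B = Q P [r]_C.
Q P = [[-6, 4], [2, 0]]; applying this to <2, 2> gives <-4, 4>.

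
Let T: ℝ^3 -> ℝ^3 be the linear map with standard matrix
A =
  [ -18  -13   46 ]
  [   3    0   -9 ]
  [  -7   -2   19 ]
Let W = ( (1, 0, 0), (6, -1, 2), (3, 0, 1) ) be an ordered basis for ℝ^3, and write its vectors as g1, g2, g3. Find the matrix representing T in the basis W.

[[3, 3, -2], [-3, 0, 0], [-1, -2, -2]]

With P the matrix whose columns are g1, ..., g3, [T]_W = P^(-1) A P.
Column by column: T(g1) = A g1 = (-18, 3, -7); its W-coordinates (3, -3, -1) give column 1.
Continuing for each basis vector yields [T]_W = [[3, 3, -2], [-3, 0, 0], [-1, -2, -2]].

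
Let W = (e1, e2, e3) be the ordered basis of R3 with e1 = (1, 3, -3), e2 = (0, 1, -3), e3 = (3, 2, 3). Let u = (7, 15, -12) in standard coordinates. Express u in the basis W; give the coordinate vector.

Write u = c_1 e1 + ... + c_3 e3 and solve for the c_i.
Row-reducing the augmented matrix [M | u] gives c = (4, 1, 1).
Check: 4e1 + e2 + e3 = (7, 15, -12).

(4, 1, 1)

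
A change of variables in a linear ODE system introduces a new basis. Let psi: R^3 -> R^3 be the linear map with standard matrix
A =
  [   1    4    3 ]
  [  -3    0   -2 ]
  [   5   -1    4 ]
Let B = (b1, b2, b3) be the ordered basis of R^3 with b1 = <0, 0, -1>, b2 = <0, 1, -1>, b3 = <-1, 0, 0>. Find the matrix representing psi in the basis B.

The j-th column of [psi]_B is [psi(bj)]_B.
psi(b1) = A b1 = <-3, 2, -4> = 2b1 + 2b2 + 3b3, so column 1 is <2, 2, 3>.
Repeating for b2, b3 and assembling the columns gives [[2, 3, 2], [2, 2, 3], [3, -1, 1]].

[[2, 3, 2], [2, 2, 3], [3, -1, 1]]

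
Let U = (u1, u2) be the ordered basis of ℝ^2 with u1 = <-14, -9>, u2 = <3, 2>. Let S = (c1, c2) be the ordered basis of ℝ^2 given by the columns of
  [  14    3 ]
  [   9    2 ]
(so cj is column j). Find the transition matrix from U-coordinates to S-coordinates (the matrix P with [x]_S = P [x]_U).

Take x = uj: its U-coordinates are the j-th standard unit vector, so P e_j — column j of P — equals [uj]_S.
u1 = -c1 + 0·c2, giving column 1 = <-1, 0>; repeating for each j gives P = [[-1, 0], [0, 1]].

[[-1, 0], [0, 1]]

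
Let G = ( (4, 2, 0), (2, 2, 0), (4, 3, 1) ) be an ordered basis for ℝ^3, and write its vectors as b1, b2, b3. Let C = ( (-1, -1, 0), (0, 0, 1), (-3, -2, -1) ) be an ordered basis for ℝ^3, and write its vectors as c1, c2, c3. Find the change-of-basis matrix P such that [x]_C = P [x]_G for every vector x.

[[2, -2, -1], [-2, 0, 0], [-2, 0, -1]]

Let M have columns bj and N have columns cj. Then for every x, N [x]_C = x = M [x]_G, so P = N^(-1) M.
Since det N = 1, N^(-1) has integer entries; multiplying gives P = [[2, -2, -1], [-2, 0, 0], [-2, 0, -1]].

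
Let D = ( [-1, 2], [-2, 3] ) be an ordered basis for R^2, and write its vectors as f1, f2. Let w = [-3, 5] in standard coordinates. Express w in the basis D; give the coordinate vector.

[1, 1]

Write w = c_1 f1 + c_2 f2 and solve for the c_i.
System: -c_1 - 2c_2 = -3, 2c_1 + 3c_2 = 5; solving gives c_1 = 1, c_2 = 1.
Check: f1 + f2 = [-3, 5].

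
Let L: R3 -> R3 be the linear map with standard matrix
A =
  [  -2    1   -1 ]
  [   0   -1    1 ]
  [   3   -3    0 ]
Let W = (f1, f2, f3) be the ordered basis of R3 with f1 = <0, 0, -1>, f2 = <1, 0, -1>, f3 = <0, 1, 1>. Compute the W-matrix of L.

[[-2, -3, 3], [1, -1, 0], [-1, -1, 0]]

With P the matrix whose columns are f1, ..., f3, [L]_W = P^(-1) A P.
Column by column: L(f1) = A f1 = <1, -1, 0>; its W-coordinates <-2, 1, -1> give column 1.
Continuing for each basis vector yields [L]_W = [[-2, -3, 3], [1, -1, 0], [-1, -1, 0]].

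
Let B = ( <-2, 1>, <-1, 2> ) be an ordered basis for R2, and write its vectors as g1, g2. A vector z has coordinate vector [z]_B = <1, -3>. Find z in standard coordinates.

<1, -5>

The coordinates say z = g1 - 3g2; adding the scaled basis vectors gives <1, -5>.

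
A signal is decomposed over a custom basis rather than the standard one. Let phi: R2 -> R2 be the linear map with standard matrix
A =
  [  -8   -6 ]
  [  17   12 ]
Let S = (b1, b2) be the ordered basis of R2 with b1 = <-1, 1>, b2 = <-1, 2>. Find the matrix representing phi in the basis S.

With P the matrix whose columns are b1, b2, [phi]_S = P^(-1) A P.
Column by column: phi(b1) = A b1 = <2, -5>; its S-coordinates <1, -3> give column 1.
Continuing for each basis vector yields [phi]_S = [[1, 1], [-3, 3]].

[[1, 1], [-3, 3]]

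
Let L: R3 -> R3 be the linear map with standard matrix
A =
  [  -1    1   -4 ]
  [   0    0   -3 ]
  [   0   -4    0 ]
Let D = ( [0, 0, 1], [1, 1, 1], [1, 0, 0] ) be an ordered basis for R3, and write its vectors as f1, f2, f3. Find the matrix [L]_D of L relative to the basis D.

[[3, -1, 0], [-3, -3, 0], [-1, -1, -1]]

With P the matrix whose columns are f1, ..., f3, [L]_D = P^(-1) A P.
Column by column: L(f1) = A f1 = [-4, -3, 0]; its D-coordinates [3, -3, -1] give column 1.
Continuing for each basis vector yields [L]_D = [[3, -1, 0], [-3, -3, 0], [-1, -1, -1]].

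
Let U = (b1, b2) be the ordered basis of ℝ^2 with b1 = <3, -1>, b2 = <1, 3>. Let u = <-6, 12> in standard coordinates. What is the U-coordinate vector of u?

We seek scalars with c_1 b1 + c_2 b2 = u; equivalently solve M c = u where the columns of M are b1, b2.
System: 3c_1 + c_2 = -6, -c_1 + 3c_2 = 12; solving gives c_1 = -3, c_2 = 3.
Check: -3b1 + 3b2 = <-6, 12>.

<-3, 3>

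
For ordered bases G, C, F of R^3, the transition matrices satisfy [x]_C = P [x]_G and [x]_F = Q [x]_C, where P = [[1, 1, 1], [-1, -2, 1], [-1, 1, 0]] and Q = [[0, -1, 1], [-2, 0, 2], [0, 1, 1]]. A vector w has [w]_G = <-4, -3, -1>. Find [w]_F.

<-8, 18, 10>

Apply P to get C-coordinates <-8, 9, 1>, then Q to get F-coordinates.
The result is [w]_F = <-8, 18, 10>.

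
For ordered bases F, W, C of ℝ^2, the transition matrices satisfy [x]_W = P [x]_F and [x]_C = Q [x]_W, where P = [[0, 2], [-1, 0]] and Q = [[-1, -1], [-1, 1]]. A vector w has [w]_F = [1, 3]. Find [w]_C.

[-5, -7]

Composing the changes, [w]_C = Q P [w]_F.
Q P = [[1, -2], [-1, -2]]; applying this to [1, 3] gives [-5, -7].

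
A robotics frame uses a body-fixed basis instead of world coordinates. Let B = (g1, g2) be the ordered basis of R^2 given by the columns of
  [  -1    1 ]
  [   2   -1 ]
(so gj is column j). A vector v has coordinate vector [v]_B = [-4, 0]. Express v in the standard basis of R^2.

v = M [v]_B, where M has columns g1, g2.
Carrying out the matrix-vector product, v = [4, -8].

[4, -8]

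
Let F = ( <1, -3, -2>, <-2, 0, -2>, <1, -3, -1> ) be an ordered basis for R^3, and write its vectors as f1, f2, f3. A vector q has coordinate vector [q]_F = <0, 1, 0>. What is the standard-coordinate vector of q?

q = M [q]_F, where M has columns f1, ..., f3.
Carrying out the matrix-vector product, q = <-2, 0, -2>.

<-2, 0, -2>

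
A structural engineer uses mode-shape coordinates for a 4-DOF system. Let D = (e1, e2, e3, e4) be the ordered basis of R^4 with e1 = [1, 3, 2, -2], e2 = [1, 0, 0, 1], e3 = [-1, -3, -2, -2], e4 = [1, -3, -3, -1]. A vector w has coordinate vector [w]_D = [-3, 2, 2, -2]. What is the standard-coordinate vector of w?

[-5, -9, -4, 6]

The coordinates say w = -3e1 + 2e2 + 2e3 - 2e4; adding the scaled basis vectors gives [-5, -9, -4, 6].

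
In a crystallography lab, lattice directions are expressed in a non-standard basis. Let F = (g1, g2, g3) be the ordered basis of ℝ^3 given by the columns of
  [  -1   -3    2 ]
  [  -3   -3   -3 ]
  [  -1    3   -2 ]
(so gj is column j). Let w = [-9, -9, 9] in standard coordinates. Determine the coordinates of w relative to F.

[w]_F is the unique c with M c = w, where M has columns g1, ..., g3.
Solving this 3x3 system gives c = (0, 3, 0).
Check: 0·g1 + 3g2 + 0·g3 = [-9, -9, 9].

[0, 3, 0]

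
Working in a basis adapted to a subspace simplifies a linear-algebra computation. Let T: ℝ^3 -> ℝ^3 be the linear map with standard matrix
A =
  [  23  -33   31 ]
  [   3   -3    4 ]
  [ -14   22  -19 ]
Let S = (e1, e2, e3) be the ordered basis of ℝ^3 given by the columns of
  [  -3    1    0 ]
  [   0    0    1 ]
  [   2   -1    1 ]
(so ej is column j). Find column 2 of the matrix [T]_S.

Compute T(e2) = A e2 = <-8, -1, 5> in standard coordinates.
Then write this in S-coordinates: solve for y in y_1 e1 + ... + y_3 e3 = <-8, -1, 5>.
This gives y = <2, -2, -1>, which is column 2 of [T]_S.

<2, -2, -1>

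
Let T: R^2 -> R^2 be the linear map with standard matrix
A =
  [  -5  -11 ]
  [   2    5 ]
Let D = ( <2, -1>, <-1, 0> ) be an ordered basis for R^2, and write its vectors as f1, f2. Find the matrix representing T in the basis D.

[[1, 2], [1, -1]]

The j-th column of [T]_D is [T(fj)]_D.
T(f1) = A f1 = <1, -1> = f1 + f2, so column 1 is <1, 1>.
Repeating for f2 and assembling the columns gives [[1, 2], [1, -1]].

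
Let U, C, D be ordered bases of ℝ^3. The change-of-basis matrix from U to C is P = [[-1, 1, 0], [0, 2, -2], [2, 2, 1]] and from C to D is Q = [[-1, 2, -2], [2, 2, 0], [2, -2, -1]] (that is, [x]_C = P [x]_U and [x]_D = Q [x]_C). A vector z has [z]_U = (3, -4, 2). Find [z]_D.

Apply P to get C-coordinates (-7, -12, 0), then Q to get D-coordinates.
The result is [z]_D = (-17, -38, 10).

(-17, -38, 10)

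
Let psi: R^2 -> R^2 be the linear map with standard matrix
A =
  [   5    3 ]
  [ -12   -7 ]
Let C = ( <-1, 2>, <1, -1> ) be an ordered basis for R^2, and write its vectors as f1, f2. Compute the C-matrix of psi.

[[-1, -3], [0, -1]]

With P the matrix whose columns are f1, f2, [psi]_C = P^(-1) A P.
Column by column: psi(f1) = A f1 = <1, -2>; its C-coordinates <-1, 0> give column 1.
Continuing for each basis vector yields [psi]_C = [[-1, -3], [0, -1]].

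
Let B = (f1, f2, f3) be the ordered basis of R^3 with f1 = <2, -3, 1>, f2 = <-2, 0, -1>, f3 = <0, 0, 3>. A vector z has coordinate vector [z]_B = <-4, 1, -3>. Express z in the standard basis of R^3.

z = M [z]_B, where M has columns f1, ..., f3.
Carrying out the matrix-vector product, z = <-10, 12, -14>.

<-10, 12, -14>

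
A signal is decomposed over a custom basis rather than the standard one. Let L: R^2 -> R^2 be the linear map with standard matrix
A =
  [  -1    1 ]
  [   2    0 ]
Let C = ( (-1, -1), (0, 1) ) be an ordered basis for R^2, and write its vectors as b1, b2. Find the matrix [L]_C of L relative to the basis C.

[[0, -1], [-2, -1]]

Let P have columns b1, b2. Then [L]_C = P^(-1) A P.
Here det P = -1, so P^(-1) is integer; computing A P first and then P^(-1)(A P) gives [[0, -1], [-2, -1]].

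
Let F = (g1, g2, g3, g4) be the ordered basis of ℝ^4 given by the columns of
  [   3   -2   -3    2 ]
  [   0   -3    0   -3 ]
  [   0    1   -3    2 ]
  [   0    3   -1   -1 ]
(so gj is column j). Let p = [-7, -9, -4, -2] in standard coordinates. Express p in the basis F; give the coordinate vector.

[p]_F is the unique c with M c = p, where M has columns g1, ..., g4.
Gaussian elimination on [M | p] yields c = (0, 1, 3, 2).
Check: 0·g1 + g2 + 3g3 + 2g4 = [-7, -9, -4, -2].

[0, 1, 3, 2]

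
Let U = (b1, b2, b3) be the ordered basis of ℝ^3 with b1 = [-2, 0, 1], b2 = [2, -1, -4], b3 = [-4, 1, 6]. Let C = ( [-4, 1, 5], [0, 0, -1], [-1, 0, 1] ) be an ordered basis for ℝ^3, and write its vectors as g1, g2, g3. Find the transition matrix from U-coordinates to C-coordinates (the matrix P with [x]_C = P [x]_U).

Take x = bj: its U-coordinates are the j-th standard unit vector, so P e_j — column j of P — equals [bj]_C.
b1 = 0·g1 + g2 + 2g3, giving column 1 = [0, 1, 2]; repeating for each j gives P = [[0, -1, 1], [1, 1, -1], [2, 2, 0]].

[[0, -1, 1], [1, 1, -1], [2, 2, 0]]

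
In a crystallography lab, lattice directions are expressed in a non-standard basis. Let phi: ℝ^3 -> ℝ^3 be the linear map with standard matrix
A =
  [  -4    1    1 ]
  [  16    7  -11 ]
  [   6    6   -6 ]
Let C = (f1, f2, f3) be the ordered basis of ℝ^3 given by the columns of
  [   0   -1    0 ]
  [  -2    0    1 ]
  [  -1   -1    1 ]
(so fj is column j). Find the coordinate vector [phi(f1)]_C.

<0, 3, -3>

Column 1 of [phi]_C is the C-coordinate vector of phi(f1).
In standard coordinates phi(f1) = A f1 = <-3, -3, -6>.
Converting to C: <-3, -3, -6> = 0·f1 + 3f2 - 3f3, so the coordinate vector is <0, 3, -3>.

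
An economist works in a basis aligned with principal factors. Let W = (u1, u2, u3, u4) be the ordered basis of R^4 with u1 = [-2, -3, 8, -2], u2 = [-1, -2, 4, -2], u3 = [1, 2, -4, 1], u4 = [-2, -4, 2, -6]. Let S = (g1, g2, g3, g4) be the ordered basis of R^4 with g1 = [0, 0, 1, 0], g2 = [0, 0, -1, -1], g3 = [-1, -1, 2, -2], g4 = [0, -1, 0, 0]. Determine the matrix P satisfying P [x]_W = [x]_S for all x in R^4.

[[2, 2, -1, 0], [-2, 0, 1, 2], [2, 1, -1, 2], [1, 1, -1, 2]]

Column j of P is [uj]_S, since P maps W-coordinates to S-coordinates.
Expressing u1 in S: u1 = 2g1 - 2g2 + 2g3 + g4, so column 1 of P is [2, -2, 2, 1].
Doing the same for each uj gives P = [[2, 2, -1, 0], [-2, 0, 1, 2], [2, 1, -1, 2], [1, 1, -1, 2]].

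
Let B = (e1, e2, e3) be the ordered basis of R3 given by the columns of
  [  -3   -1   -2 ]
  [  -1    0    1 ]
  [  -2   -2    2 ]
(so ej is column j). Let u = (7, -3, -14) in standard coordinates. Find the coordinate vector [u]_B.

Write u = c_1 e1 + ... + c_3 e3 and solve for the c_i.
Solving this 3x3 system gives c = (-1, 4, -4).
Check: -e1 + 4e2 - 4e3 = (7, -3, -14).

(-1, 4, -4)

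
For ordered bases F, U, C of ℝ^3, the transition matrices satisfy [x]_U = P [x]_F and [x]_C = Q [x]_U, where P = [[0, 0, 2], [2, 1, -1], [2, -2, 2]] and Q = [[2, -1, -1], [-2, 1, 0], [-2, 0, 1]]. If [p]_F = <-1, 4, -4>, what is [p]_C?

Composing the changes, [p]_C = Q P [p]_F.
Q P = [[-4, 1, 3], [2, 1, -5], [2, -2, -2]]; applying this to <-1, 4, -4> gives <-4, 22, -2>.

<-4, 22, -2>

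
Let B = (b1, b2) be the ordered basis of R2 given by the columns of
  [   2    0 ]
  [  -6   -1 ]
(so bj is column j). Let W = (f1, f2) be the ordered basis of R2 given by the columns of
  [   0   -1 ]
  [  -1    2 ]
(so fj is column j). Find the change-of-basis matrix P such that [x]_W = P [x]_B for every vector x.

[[2, 1], [-2, 0]]

Column j of P is [bj]_W, since P maps B-coordinates to W-coordinates.
Expressing b1 in W: b1 = 2f1 - 2f2, so column 1 of P is (2, -2).
Doing the same for each bj gives P = [[2, 1], [-2, 0]].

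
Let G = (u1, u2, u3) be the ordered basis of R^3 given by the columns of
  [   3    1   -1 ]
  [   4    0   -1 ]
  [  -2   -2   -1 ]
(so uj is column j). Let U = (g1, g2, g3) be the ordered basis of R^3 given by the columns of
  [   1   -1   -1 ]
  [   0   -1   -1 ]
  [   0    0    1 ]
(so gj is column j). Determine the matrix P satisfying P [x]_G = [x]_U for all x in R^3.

Take x = uj: its G-coordinates are the j-th standard unit vector, so P e_j — column j of P — equals [uj]_U.
u1 = -g1 - 2g2 - 2g3, giving column 1 = [-1, -2, -2]; repeating for each j gives P = [[-1, 1, 0], [-2, 2, 2], [-2, -2, -1]].

[[-1, 1, 0], [-2, 2, 2], [-2, -2, -1]]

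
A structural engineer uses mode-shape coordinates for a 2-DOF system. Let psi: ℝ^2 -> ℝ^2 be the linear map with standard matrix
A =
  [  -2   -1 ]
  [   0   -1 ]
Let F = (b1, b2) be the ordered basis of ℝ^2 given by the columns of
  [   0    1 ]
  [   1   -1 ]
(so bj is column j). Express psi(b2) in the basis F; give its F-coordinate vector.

[0, -1]

Column 2 of [psi]_F is the F-coordinate vector of psi(b2).
In standard coordinates psi(b2) = A b2 = [-1, 1].
Converting to F: [-1, 1] = 0·b1 - b2, so the coordinate vector is [0, -1].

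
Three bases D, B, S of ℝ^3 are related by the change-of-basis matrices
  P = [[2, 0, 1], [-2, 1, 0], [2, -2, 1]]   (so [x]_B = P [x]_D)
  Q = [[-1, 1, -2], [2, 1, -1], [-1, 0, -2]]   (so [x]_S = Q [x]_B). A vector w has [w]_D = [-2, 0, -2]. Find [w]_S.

First [w]_B = P [w]_D = [-6, 4, -6].
Then [w]_S = Q [w]_B = [22, -2, 18].

[22, -2, 18]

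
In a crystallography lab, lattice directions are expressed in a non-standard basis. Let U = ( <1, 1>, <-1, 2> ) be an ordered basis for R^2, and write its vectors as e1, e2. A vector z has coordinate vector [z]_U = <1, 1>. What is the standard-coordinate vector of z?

<0, 3>

By definition z = e1 + e2.
Summing componentwise gives <0, 3>.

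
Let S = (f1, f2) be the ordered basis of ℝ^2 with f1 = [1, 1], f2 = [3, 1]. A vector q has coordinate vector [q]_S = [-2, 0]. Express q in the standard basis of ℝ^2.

q = M [q]_S, where M has columns f1, f2.
Carrying out the matrix-vector product, q = [-2, -2].

[-2, -2]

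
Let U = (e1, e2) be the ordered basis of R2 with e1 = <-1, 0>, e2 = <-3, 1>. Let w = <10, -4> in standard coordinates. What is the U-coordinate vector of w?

[w]_U is the unique c with M c = w, where M has columns e1, e2.
System: -c_1 - 3c_2 = 10, 0c_1 + c_2 = -4; solving gives c_1 = 2, c_2 = -4.
Check: 2e1 - 4e2 = <10, -4>.

<2, -4>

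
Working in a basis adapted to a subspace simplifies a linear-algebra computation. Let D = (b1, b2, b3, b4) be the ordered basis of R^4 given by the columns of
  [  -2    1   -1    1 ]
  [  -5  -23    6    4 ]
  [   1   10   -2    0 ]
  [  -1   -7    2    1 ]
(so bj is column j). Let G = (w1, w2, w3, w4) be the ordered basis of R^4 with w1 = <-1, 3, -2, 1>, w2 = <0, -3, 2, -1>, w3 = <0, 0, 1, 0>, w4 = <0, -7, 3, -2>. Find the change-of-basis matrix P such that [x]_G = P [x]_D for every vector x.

Take x = bj: its D-coordinates are the j-th standard unit vector, so P e_j — column j of P — equals [bj]_G.
b1 = 2w1 - w2 + w3 + 2w4, giving column 1 = <2, -1, 1, 2>; repeating for each j gives P = [[2, -1, 1, -1], [-1, 2, -1, 0], [1, -2, 2, 1], [2, 2, 0, -1]].

[[2, -1, 1, -1], [-1, 2, -1, 0], [1, -2, 2, 1], [2, 2, 0, -1]]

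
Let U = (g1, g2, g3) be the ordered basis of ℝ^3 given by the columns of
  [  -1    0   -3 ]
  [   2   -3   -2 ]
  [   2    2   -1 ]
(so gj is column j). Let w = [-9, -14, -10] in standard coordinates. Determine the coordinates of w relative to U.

[-3, 0, 4]

[w]_U is the unique c with M c = w, where M has columns g1, ..., g3.
Solving this 3x3 system gives c = (-3, 0, 4).
Check: -3g1 + 0·g2 + 4g3 = [-9, -14, -10].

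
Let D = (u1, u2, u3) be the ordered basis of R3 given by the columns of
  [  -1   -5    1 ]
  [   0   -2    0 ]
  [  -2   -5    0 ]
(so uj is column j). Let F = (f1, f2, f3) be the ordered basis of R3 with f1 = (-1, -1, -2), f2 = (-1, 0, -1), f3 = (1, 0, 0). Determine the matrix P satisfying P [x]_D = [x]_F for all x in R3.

Column j of P is [uj]_F, since P maps D-coordinates to F-coordinates.
Expressing u1 in F: u1 = 0·f1 + 2f2 + f3, so column 1 of P is (0, 2, 1).
Doing the same for each uj gives P = [[0, 2, 0], [2, 1, 0], [1, -2, 1]].

[[0, 2, 0], [2, 1, 0], [1, -2, 1]]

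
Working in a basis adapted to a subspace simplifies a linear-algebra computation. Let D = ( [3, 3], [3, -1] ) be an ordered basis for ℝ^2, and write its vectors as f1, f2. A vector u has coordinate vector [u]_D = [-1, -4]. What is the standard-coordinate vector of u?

u = M [u]_D, where M has columns f1, f2.
Carrying out the matrix-vector product, u = [-15, 1].

[-15, 1]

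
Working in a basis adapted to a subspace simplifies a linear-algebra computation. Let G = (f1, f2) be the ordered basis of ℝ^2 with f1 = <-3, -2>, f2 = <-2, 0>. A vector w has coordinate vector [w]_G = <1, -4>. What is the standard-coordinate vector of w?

<5, -2>

The coordinates say w = f1 - 4f2; adding the scaled basis vectors gives <5, -2>.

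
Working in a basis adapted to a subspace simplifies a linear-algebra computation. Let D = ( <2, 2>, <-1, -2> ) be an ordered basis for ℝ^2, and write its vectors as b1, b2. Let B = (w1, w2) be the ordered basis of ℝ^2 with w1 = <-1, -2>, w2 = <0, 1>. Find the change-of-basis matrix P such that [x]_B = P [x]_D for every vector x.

[[-2, 1], [-2, 0]]

Take x = bj: its D-coordinates are the j-th standard unit vector, so P e_j — column j of P — equals [bj]_B.
b1 = -2w1 - 2w2, giving column 1 = <-2, -2>; repeating for each j gives P = [[-2, 1], [-2, 0]].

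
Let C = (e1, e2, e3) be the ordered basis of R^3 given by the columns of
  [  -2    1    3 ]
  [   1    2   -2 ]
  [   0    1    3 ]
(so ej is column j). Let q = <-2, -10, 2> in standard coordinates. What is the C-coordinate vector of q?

Write q = c_1 e1 + ... + c_3 e3 and solve for the c_i.
Gaussian elimination on [M | q] yields c = (2, -4, 2).
Check: 2e1 - 4e2 + 2e3 = <-2, -10, 2>.

<2, -4, 2>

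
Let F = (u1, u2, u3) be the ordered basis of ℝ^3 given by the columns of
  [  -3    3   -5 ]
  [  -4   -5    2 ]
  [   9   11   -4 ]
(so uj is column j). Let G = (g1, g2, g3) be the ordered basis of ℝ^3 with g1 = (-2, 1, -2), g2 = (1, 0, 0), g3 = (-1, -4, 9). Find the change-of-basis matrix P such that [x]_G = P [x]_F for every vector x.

Take x = uj: its F-coordinates are the j-th standard unit vector, so P e_j — column j of P — equals [uj]_G.
u1 = 0·g1 - 2g2 + g3, giving column 1 = (0, -2, 1); repeating for each j gives P = [[0, -1, 2], [-2, 2, -1], [1, 1, 0]].

[[0, -1, 2], [-2, 2, -1], [1, 1, 0]]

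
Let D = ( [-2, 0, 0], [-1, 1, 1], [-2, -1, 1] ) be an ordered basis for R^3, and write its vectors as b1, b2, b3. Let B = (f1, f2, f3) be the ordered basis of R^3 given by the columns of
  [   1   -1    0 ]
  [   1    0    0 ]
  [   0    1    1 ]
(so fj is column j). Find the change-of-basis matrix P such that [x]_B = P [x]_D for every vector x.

Take x = bj: its D-coordinates are the j-th standard unit vector, so P e_j — column j of P — equals [bj]_B.
b1 = 0·f1 + 2f2 - 2f3, giving column 1 = [0, 2, -2]; repeating for each j gives P = [[0, 1, -1], [2, 2, 1], [-2, -1, 0]].

[[0, 1, -1], [2, 2, 1], [-2, -1, 0]]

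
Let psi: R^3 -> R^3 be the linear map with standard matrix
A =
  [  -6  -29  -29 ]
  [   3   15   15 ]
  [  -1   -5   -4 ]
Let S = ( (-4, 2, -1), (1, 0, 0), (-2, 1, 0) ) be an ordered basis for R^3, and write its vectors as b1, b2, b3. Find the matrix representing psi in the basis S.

[[2, 1, 3], [1, 0, 1], [-1, 1, 3]]

The j-th column of [psi]_S is [psi(bj)]_S.
psi(b1) = A b1 = (-5, 3, -2) = 2b1 + b2 - b3, so column 1 is (2, 1, -1).
Repeating for b2, b3 and assembling the columns gives [[2, 1, 3], [1, 0, 1], [-1, 1, 3]].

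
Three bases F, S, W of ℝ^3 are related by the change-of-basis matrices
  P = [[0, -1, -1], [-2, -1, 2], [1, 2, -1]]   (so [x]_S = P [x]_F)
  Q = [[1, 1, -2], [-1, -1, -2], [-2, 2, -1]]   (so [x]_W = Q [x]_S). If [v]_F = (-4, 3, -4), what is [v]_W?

(-14, -10, -14)

First [v]_S = P [v]_F = (1, -3, 6).
Then [v]_W = Q [v]_S = (-14, -10, -14).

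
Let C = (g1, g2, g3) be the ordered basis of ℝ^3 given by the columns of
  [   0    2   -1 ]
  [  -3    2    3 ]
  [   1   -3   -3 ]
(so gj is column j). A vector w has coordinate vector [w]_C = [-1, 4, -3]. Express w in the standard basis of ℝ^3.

By definition w = -g1 + 4g2 - 3g3.
Summing componentwise gives [11, 2, -4].

[11, 2, -4]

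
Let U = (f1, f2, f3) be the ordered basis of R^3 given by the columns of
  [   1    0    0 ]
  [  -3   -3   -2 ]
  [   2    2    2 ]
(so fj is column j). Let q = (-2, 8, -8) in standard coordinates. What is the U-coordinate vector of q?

(-2, 2, -4)

We seek scalars with c_1 f1 + ... + c_3 f3 = q; equivalently solve M c = q where the columns of M are f1, ..., f3.
Solving this 3x3 system gives c = (-2, 2, -4).
Check: -2f1 + 2f2 - 4f3 = (-2, 8, -8).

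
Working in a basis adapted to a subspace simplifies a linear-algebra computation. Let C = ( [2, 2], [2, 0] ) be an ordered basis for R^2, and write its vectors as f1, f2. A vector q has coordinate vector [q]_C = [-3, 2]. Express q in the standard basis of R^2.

[-2, -6]

q = M [q]_C, where M has columns f1, f2.
Carrying out the matrix-vector product, q = [-2, -6].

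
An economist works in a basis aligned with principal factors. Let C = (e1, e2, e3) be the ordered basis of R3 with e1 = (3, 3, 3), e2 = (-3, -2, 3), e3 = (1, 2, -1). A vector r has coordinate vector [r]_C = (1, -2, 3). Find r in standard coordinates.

The coordinates say r = e1 - 2e2 + 3e3; adding the scaled basis vectors gives (12, 13, -6).

(12, 13, -6)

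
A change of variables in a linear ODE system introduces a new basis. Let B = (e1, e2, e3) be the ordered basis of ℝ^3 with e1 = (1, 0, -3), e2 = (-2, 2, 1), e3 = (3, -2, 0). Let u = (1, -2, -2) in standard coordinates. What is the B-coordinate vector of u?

(0, -2, -1)

We seek scalars with c_1 e1 + ... + c_3 e3 = u; equivalently solve M c = u where the columns of M are e1, ..., e3.
Solving this 3x3 system gives c = (0, -2, -1).
Check: 0·e1 - 2e2 - e3 = (1, -2, -2).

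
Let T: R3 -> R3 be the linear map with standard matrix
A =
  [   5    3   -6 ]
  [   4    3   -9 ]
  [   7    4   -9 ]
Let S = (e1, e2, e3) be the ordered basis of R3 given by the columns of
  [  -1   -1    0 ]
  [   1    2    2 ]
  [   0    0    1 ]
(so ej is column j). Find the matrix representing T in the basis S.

[[-1, -2, 1], [3, 1, -1], [-3, 1, -1]]

The j-th column of [T]_S is [T(ej)]_S.
T(e1) = A e1 = (-2, -1, -3) = -e1 + 3e2 - 3e3, so column 1 is (-1, 3, -3).
Repeating for e2, e3 and assembling the columns gives [[-1, -2, 1], [3, 1, -1], [-3, 1, -1]].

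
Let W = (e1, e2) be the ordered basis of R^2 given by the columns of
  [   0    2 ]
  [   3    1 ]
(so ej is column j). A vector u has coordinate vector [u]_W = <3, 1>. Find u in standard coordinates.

By definition u = 3e1 + e2.
Summing componentwise gives <2, 10>.

<2, 10>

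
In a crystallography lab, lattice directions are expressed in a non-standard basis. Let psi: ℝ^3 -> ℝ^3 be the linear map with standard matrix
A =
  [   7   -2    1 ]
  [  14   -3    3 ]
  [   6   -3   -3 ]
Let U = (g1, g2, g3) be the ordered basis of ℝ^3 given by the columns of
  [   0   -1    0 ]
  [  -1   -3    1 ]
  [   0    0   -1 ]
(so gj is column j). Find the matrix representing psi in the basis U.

With P the matrix whose columns are g1, ..., g3, [psi]_U = P^(-1) A P.
Column by column: psi(g1) = A g1 = (2, 3, 3); its U-coordinates (0, -2, -3) give column 1.
Continuing for each basis vector yields [psi]_U = [[0, -1, -3], [-2, 1, 3], [-3, -3, 0]].

[[0, -1, -3], [-2, 1, 3], [-3, -3, 0]]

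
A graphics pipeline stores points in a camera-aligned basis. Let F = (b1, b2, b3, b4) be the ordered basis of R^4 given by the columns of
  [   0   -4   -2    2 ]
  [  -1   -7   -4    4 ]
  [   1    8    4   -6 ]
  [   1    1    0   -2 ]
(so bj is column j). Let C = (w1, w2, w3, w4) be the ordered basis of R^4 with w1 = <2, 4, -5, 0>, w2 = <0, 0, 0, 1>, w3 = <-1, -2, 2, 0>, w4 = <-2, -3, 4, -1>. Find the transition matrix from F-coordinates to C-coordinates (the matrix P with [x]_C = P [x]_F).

[[-1, 0, 0, 2], [0, 2, 0, -2], [0, 2, 2, 2], [-1, 1, 0, 0]]

Let M have columns bj and N have columns wj. Then for every x, N [x]_C = x = M [x]_F, so P = N^(-1) M.
Since det N = 1, N^(-1) has integer entries; multiplying gives P = [[-1, 0, 0, 2], [0, 2, 0, -2], [0, 2, 2, 2], [-1, 1, 0, 0]].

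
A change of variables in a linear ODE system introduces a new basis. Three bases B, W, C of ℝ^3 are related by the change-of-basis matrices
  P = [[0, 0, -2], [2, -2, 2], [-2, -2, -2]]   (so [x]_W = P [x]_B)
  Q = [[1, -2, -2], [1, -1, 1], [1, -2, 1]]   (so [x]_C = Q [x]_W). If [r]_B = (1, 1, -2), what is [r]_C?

Composing the changes, [r]_C = Q P [r]_B.
Q P = [[0, 8, -2], [-4, 0, -6], [-6, 2, -8]]; applying this to (1, 1, -2) gives (12, 8, 12).

(12, 8, 12)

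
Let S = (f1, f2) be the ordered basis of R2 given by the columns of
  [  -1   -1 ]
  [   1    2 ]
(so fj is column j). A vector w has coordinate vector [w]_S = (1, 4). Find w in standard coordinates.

(-5, 9)

The coordinates say w = f1 + 4f2; adding the scaled basis vectors gives (-5, 9).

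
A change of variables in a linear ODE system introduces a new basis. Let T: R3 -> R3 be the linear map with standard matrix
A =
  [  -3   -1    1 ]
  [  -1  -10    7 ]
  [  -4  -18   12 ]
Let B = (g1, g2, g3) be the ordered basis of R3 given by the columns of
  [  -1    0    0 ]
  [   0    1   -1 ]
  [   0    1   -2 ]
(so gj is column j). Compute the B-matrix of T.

[[-3, 0, 1], [-2, 0, -2], [-3, 3, 2]]

Let P have columns g1, ..., g3. Then [T]_B = P^(-1) A P.
Here det P = 1, so P^(-1) is integer; computing A P first and then P^(-1)(A P) gives [[-3, 0, 1], [-2, 0, -2], [-3, 3, 2]].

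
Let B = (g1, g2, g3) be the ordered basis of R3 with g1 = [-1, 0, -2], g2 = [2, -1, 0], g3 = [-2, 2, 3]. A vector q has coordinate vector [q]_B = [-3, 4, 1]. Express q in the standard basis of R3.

[9, -2, 9]

By definition q = -3g1 + 4g2 + g3.
Summing componentwise gives [9, -2, 9].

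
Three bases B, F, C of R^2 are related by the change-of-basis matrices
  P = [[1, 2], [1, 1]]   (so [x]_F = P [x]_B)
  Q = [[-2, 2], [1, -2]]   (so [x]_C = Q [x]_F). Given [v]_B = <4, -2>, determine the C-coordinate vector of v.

Apply P to get F-coordinates <0, 2>, then Q to get C-coordinates.
The result is [v]_C = <4, -4>.

<4, -4>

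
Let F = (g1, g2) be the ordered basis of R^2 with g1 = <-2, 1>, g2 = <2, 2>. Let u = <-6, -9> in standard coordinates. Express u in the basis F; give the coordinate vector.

[u]_F is the unique c with M c = u, where M has columns g1, g2.
System: -2c_1 + 2c_2 = -6, c_1 + 2c_2 = -9; solving gives c_1 = -1, c_2 = -4.
Check: -g1 - 4g2 = <-6, -9>.

<-1, -4>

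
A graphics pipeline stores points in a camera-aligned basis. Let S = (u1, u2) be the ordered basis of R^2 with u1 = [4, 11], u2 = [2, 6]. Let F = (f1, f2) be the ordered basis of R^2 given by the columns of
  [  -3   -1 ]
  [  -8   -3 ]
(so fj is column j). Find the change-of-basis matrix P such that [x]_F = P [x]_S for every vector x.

[[-1, 0], [-1, -2]]

Column j of P is [uj]_F, since P maps S-coordinates to F-coordinates.
Expressing u1 in F: u1 = -f1 - f2, so column 1 of P is [-1, -1].
Doing the same for each uj gives P = [[-1, 0], [-1, -2]].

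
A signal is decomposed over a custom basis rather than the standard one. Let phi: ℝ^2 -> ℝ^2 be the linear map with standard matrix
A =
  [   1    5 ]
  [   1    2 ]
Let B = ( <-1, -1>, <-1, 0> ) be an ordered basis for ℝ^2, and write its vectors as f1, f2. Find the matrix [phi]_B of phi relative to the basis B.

[[3, 1], [3, 0]]

The j-th column of [phi]_B is [phi(fj)]_B.
phi(f1) = A f1 = <-6, -3> = 3f1 + 3f2, so column 1 is <3, 3>.
Repeating for f2 and assembling the columns gives [[3, 1], [3, 0]].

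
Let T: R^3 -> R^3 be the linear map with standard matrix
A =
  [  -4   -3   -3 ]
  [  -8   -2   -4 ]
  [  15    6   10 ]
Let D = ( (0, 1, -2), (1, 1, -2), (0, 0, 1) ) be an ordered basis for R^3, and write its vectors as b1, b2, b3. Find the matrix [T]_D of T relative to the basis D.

[[3, -1, -1], [3, -1, -3], [-2, -3, 2]]

Let P have columns b1, ..., b3. Then [T]_D = P^(-1) A P.
Here det P = -1, so P^(-1) is integer; computing A P first and then P^(-1)(A P) gives [[3, -1, -1], [3, -1, -3], [-2, -3, 2]].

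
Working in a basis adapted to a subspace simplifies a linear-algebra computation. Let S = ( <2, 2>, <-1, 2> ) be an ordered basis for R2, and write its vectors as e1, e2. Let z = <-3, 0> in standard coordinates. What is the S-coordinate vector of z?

We seek scalars with c_1 e1 + c_2 e2 = z; equivalently solve M c = z where the columns of M are e1, e2.
System: 2c_1 - c_2 = -3, 2c_1 + 2c_2 = 0; solving gives c_1 = -1, c_2 = 1.
Check: -e1 + e2 = <-3, 0>.

<-1, 1>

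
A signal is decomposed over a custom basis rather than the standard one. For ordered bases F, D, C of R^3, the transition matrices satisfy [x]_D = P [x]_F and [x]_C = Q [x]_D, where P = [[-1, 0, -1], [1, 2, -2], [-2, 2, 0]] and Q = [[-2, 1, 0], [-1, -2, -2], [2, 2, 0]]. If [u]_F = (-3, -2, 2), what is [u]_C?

(-13, 17, -20)

Apply P to get D-coordinates (1, -11, 2), then Q to get C-coordinates.
The result is [u]_C = (-13, 17, -20).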